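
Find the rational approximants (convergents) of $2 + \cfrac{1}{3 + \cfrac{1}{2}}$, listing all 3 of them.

2/1, 7/3, 16/7

Using the convergent recurrence p_i = a_i*p_{i-1} + p_{i-2}, q_i = a_i*q_{i-1} + q_{i-2} with p_{-2}=0, p_{-1}=1, q_{-2}=1, q_{-1}=0:
  i=0: a_0=2, p_0 = 2*1 + 0 = 2, q_0 = 2*0 + 1 = 1.
  i=1: a_1=3, p_1 = 3*2 + 1 = 7, q_1 = 3*1 + 0 = 3.
  i=2: a_2=2, p_2 = 2*7 + 2 = 16, q_2 = 2*3 + 1 = 7.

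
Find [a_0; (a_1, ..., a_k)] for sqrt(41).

[6; (2, 2, 12)]

Write x_i = (sqrt(41) + m_i)/d_i with (m_0, d_0) = (0, 1). a_0 = floor(sqrt(41)) = 6, since 6^2 = 36 <= 41 < 49 = 7^2.
Iterate m_{i+1} = d_i*a_i - m_i, d_{i+1} = (41 - m_{i+1}^2)/d_i, a_{i+1} = floor((a_0 + m_{i+1})/d_{i+1}):
  m_1 = 1*6 - 0 = 6, d_1 = (41 - 6^2)/1 = 5/1 = 5, a_1 = floor((6 + 6)/5) = 2.
  m_2 = 5*2 - 6 = 4, d_2 = (41 - 4^2)/5 = 25/5 = 5, a_2 = floor((6 + 4)/5) = 2.
  m_3 = 5*2 - 4 = 6, d_3 = (41 - 6^2)/5 = 5/5 = 1, a_3 = floor((6 + 6)/1) = 12.
  m_4 = 1*12 - 6 = 6, d_4 = (41 - 6^2)/1 = 5/1 = 5: (m_4, d_4) = (m_1, d_1) = (6, 5), so from here the quotients repeat a_1, ..., a_3; the period length is 3.
Hence the expansion of sqrt(41) is a_0 = 6 followed by the repeating block 2, 2, 12 (period 3).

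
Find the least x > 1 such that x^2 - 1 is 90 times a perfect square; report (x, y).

First expand sqrt(90) as a continued fraction. With x_i = (sqrt(90) + m_i)/d_i and (m_0, d_0) = (0, 1): a_0 = floor(sqrt(90)) = 9, since 9^2 = 81 <= 90 < 100 = 10^2.
Iterate m_{i+1} = d_i*a_i - m_i, d_{i+1} = (90 - m_{i+1}^2)/d_i, a_{i+1} = floor((a_0 + m_{i+1})/d_{i+1}):
  m_1 = 1*9 - 0 = 9, d_1 = (90 - 9^2)/1 = 9/1 = 9, a_1 = floor((9 + 9)/9) = 2.
  m_2 = 9*2 - 9 = 9, d_2 = (90 - 9^2)/9 = 9/9 = 1, a_2 = floor((9 + 9)/1) = 18.
  m_3 = 1*18 - 9 = 9, d_3 = (90 - 9^2)/1 = 9/1 = 9: (m_3, d_3) = (m_1, d_1) = (9, 9), so from here the quotients repeat a_1, a_2; the period length is 2.
So sqrt(90) = [9; (2, 18)] with period length k = 2.
k is even, so the fundamental solution of x^2 - 90y^2 = 1 is (p_{k-1}, q_{k-1}) = (p_1, q_1); compute convergents through index 1.
Convergents (p_i = a_i*p_{i-1} + p_{i-2}, q_i = a_i*q_{i-1} + q_{i-2} with p_{-2}=0, p_{-1}=1, q_{-2}=1, q_{-1}=0):
  i=0: a_0=9, p_0 = 9*1 + 0 = 9, q_0 = 9*0 + 1 = 1.
  i=1: a_1=2, p_1 = 2*9 + 1 = 19, q_1 = 2*1 + 0 = 2.
Check: 19^2 - 90*2^2 = 361 - 360 = 1, so (x, y) = (19, 2) solves the equation, and by the theorem it is the least positive solution.

(x, y) = (19, 2)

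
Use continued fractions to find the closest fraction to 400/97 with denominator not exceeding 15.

33/8

Expand x = 400/97 as a continued fraction with the Euclidean algorithm:
  400 = 4*97 + 12, so a_0 = 4.
  97 = 8*12 + 1, so a_1 = 8.
  12 = 12*1 + 0, so a_2 = 12.
so x = [4; 8, 12].
Convergents (p_i = a_i*p_{i-1} + p_{i-2}, q_i = a_i*q_{i-1} + q_{i-2} with p_{-2}=0, p_{-1}=1, q_{-2}=1, q_{-1}=0), until the denominator exceeds 15:
  i=0: a_0=4, p_0 = 4*1 + 0 = 4, q_0 = 4*0 + 1 = 1.
  i=1: a_1=8, p_1 = 8*4 + 1 = 33, q_1 = 8*1 + 0 = 8.
  i=2: a_2=12, p_2 = 12*33 + 4 = 400, q_2 = 12*8 + 1 = 97.
q_2 = 97 > 15, so the last convergent with denominator <= 15 is p_1/q_1 = 33/8.
The closest fraction with denominator <= 15 is either p_1/q_1 or the intermediate fraction (k*p_1 + p_0)/(k*q_1 + q_0) with the largest k >= 1 whose denominator stays <= 15; these approach x as k grows, and every other convergent or intermediate fraction in range is farther away.
Largest k: floor((15 - q_0)/q_1) = floor((15 - 1)/8) = 1.
That gives (1*33 + 4)/(1*8 + 1) = 37/9.
Compare the errors: |x - 33/8| = |400*8 - 33*97|/(97*8) = 1/776, and |x - 37/9| = |400*9 - 37*97|/(97*9) = 11/873.
Cross-multiplying, 1*873 = 873 < 8536 = 11*776, so 1/776 is smaller: the convergent 33/8 is closer to x than 37/9.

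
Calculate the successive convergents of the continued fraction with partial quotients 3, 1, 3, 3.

3/1, 4/1, 15/4, 49/13

Using the convergent recurrence p_i = a_i*p_{i-1} + p_{i-2}, q_i = a_i*q_{i-1} + q_{i-2} with p_{-2}=0, p_{-1}=1, q_{-2}=1, q_{-1}=0:
  i=0: a_0=3, p_0 = 3*1 + 0 = 3, q_0 = 3*0 + 1 = 1.
  i=1: a_1=1, p_1 = 1*3 + 1 = 4, q_1 = 1*1 + 0 = 1.
  i=2: a_2=3, p_2 = 3*4 + 3 = 15, q_2 = 3*1 + 1 = 4.
  i=3: a_3=3, p_3 = 3*15 + 4 = 49, q_3 = 3*4 + 1 = 13.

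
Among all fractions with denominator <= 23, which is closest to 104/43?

29/12

Expand x = 104/43 as a continued fraction with the Euclidean algorithm:
  104 = 2*43 + 18, so a_0 = 2.
  43 = 2*18 + 7, so a_1 = 2.
  18 = 2*7 + 4, so a_2 = 2.
  7 = 1*4 + 3, so a_3 = 1.
  4 = 1*3 + 1, so a_4 = 1.
  3 = 3*1 + 0, so a_5 = 3.
so x = [2; 2, 2, 1, 1, 3].
Convergents (p_i = a_i*p_{i-1} + p_{i-2}, q_i = a_i*q_{i-1} + q_{i-2} with p_{-2}=0, p_{-1}=1, q_{-2}=1, q_{-1}=0), until the denominator exceeds 23:
  i=0: a_0=2, p_0 = 2*1 + 0 = 2, q_0 = 2*0 + 1 = 1.
  i=1: a_1=2, p_1 = 2*2 + 1 = 5, q_1 = 2*1 + 0 = 2.
  i=2: a_2=2, p_2 = 2*5 + 2 = 12, q_2 = 2*2 + 1 = 5.
  i=3: a_3=1, p_3 = 1*12 + 5 = 17, q_3 = 1*5 + 2 = 7.
  i=4: a_4=1, p_4 = 1*17 + 12 = 29, q_4 = 1*7 + 5 = 12.
  i=5: a_5=3, p_5 = 3*29 + 17 = 104, q_5 = 3*12 + 7 = 43.
q_5 = 43 > 23, so the last convergent with denominator <= 23 is p_4/q_4 = 29/12.
The closest fraction with denominator <= 23 is either p_4/q_4 or the intermediate fraction (k*p_4 + p_3)/(k*q_4 + q_3) with the largest k >= 1 whose denominator stays <= 23; these approach x as k grows, and every other convergent or intermediate fraction in range is farther away.
Largest k: floor((23 - q_3)/q_4) = floor((23 - 7)/12) = 1.
That gives (1*29 + 17)/(1*12 + 7) = 46/19.
Compare the errors: |x - 29/12| = |104*12 - 29*43|/(43*12) = 1/516, and |x - 46/19| = |104*19 - 46*43|/(43*19) = 2/817.
Cross-multiplying, 1*817 = 817 < 1032 = 2*516, so 1/516 is smaller: the convergent 29/12 is closer to x than 46/19.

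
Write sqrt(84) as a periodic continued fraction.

Write x_i = (sqrt(84) + m_i)/d_i with (m_0, d_0) = (0, 1). a_0 = floor(sqrt(84)) = 9, since 9^2 = 81 <= 84 < 100 = 10^2.
Iterate m_{i+1} = d_i*a_i - m_i, d_{i+1} = (84 - m_{i+1}^2)/d_i, a_{i+1} = floor((a_0 + m_{i+1})/d_{i+1}):
  m_1 = 1*9 - 0 = 9, d_1 = (84 - 9^2)/1 = 3/1 = 3, a_1 = floor((9 + 9)/3) = 6.
  m_2 = 3*6 - 9 = 9, d_2 = (84 - 9^2)/3 = 3/3 = 1, a_2 = floor((9 + 9)/1) = 18.
  m_3 = 1*18 - 9 = 9, d_3 = (84 - 9^2)/1 = 3/1 = 3: (m_3, d_3) = (m_1, d_1) = (9, 3), so from here the quotients repeat a_1, a_2; the period length is 2.
Hence the expansion of sqrt(84) is a_0 = 9 followed by the repeating block 6, 18 (period 2).

[9; (6, 18)]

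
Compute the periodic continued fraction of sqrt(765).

[27; (1, 1, 1, 13, 6, 13, 1, 1, 1, 54)]

Write x_i = (sqrt(765) + m_i)/d_i with (m_0, d_0) = (0, 1). a_0 = floor(sqrt(765)) = 27, since 27^2 = 729 <= 765 < 784 = 28^2.
Iterate m_{i+1} = d_i*a_i - m_i, d_{i+1} = (765 - m_{i+1}^2)/d_i, a_{i+1} = floor((a_0 + m_{i+1})/d_{i+1}):
  m_1 = 1*27 - 0 = 27, d_1 = (765 - 27^2)/1 = 36/1 = 36, a_1 = floor((27 + 27)/36) = 1.
  m_2 = 36*1 - 27 = 9, d_2 = (765 - 9^2)/36 = 684/36 = 19, a_2 = floor((27 + 9)/19) = 1.
  m_3 = 19*1 - 9 = 10, d_3 = (765 - 10^2)/19 = 665/19 = 35, a_3 = floor((27 + 10)/35) = 1.
  m_4 = 35*1 - 10 = 25, d_4 = (765 - 25^2)/35 = 140/35 = 4, a_4 = floor((27 + 25)/4) = 13.
  m_5 = 4*13 - 25 = 27, d_5 = (765 - 27^2)/4 = 36/4 = 9, a_5 = floor((27 + 27)/9) = 6.
  m_6 = 9*6 - 27 = 27, d_6 = (765 - 27^2)/9 = 36/9 = 4, a_6 = floor((27 + 27)/4) = 13.
  m_7 = 4*13 - 27 = 25, d_7 = (765 - 25^2)/4 = 140/4 = 35, a_7 = floor((27 + 25)/35) = 1.
  m_8 = 35*1 - 25 = 10, d_8 = (765 - 10^2)/35 = 665/35 = 19, a_8 = floor((27 + 10)/19) = 1.
  m_9 = 19*1 - 10 = 9, d_9 = (765 - 9^2)/19 = 684/19 = 36, a_9 = floor((27 + 9)/36) = 1.
  m_10 = 36*1 - 9 = 27, d_10 = (765 - 27^2)/36 = 36/36 = 1, a_10 = floor((27 + 27)/1) = 54.
  m_11 = 1*54 - 27 = 27, d_11 = (765 - 27^2)/1 = 36/1 = 36: (m_11, d_11) = (m_1, d_1) = (27, 36), so from here the quotients repeat a_1, ..., a_10; the period length is 10.
Hence the expansion of sqrt(765) is a_0 = 27 followed by the repeating block 1, 1, 1, 13, 6, 13, 1, 1, 1, 54 (period 10).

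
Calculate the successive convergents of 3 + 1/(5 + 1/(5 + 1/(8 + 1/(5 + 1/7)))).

Using the convergent recurrence p_i = a_i*p_{i-1} + p_{i-2}, q_i = a_i*q_{i-1} + q_{i-2} with p_{-2}=0, p_{-1}=1, q_{-2}=1, q_{-1}=0:
  i=0: a_0=3, p_0 = 3*1 + 0 = 3, q_0 = 3*0 + 1 = 1.
  i=1: a_1=5, p_1 = 5*3 + 1 = 16, q_1 = 5*1 + 0 = 5.
  i=2: a_2=5, p_2 = 5*16 + 3 = 83, q_2 = 5*5 + 1 = 26.
  i=3: a_3=8, p_3 = 8*83 + 16 = 680, q_3 = 8*26 + 5 = 213.
  i=4: a_4=5, p_4 = 5*680 + 83 = 3483, q_4 = 5*213 + 26 = 1091.
  i=5: a_5=7, p_5 = 7*3483 + 680 = 25061, q_5 = 7*1091 + 213 = 7850.

3/1, 16/5, 83/26, 680/213, 3483/1091, 25061/7850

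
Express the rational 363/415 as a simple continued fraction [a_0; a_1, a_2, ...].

Run the Euclidean algorithm on 363 and 415; the successive quotients are the partial quotients a_0, a_1, ... (each step inverts the fractional part left over by the previous one):
  363 = 0*415 + 363, so a_0 = 0.
  415 = 1*363 + 52, so a_1 = 1.
  363 = 6*52 + 51, so a_2 = 6.
  52 = 1*51 + 1, so a_3 = 1.
  51 = 51*1 + 0, so a_4 = 51.
The remainder reaches 0 after 5 divisions, so the expansion has 5 partial quotients, read off in order.

[0; 1, 6, 1, 51]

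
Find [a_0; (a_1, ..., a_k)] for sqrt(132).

Write x_i = (sqrt(132) + m_i)/d_i with (m_0, d_0) = (0, 1). a_0 = floor(sqrt(132)) = 11, since 11^2 = 121 <= 132 < 144 = 12^2.
Iterate m_{i+1} = d_i*a_i - m_i, d_{i+1} = (132 - m_{i+1}^2)/d_i, a_{i+1} = floor((a_0 + m_{i+1})/d_{i+1}):
  m_1 = 1*11 - 0 = 11, d_1 = (132 - 11^2)/1 = 11/1 = 11, a_1 = floor((11 + 11)/11) = 2.
  m_2 = 11*2 - 11 = 11, d_2 = (132 - 11^2)/11 = 11/11 = 1, a_2 = floor((11 + 11)/1) = 22.
  m_3 = 1*22 - 11 = 11, d_3 = (132 - 11^2)/1 = 11/1 = 11: (m_3, d_3) = (m_1, d_1) = (11, 11), so from here the quotients repeat a_1, a_2; the period length is 2.
Hence the expansion of sqrt(132) is a_0 = 11 followed by the repeating block 2, 22 (period 2).

[11; (2, 22)]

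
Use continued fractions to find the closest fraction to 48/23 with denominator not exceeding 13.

Expand x = 48/23 as a continued fraction with the Euclidean algorithm:
  48 = 2*23 + 2, so a_0 = 2.
  23 = 11*2 + 1, so a_1 = 11.
  2 = 2*1 + 0, so a_2 = 2.
so x = [2; 11, 2].
Convergents (p_i = a_i*p_{i-1} + p_{i-2}, q_i = a_i*q_{i-1} + q_{i-2} with p_{-2}=0, p_{-1}=1, q_{-2}=1, q_{-1}=0), until the denominator exceeds 13:
  i=0: a_0=2, p_0 = 2*1 + 0 = 2, q_0 = 2*0 + 1 = 1.
  i=1: a_1=11, p_1 = 11*2 + 1 = 23, q_1 = 11*1 + 0 = 11.
  i=2: a_2=2, p_2 = 2*23 + 2 = 48, q_2 = 2*11 + 1 = 23.
q_2 = 23 > 13, so the last convergent with denominator <= 13 is p_1/q_1 = 23/11.
The closest fraction with denominator <= 13 is either p_1/q_1 or the intermediate fraction (k*p_1 + p_0)/(k*q_1 + q_0) with the largest k >= 1 whose denominator stays <= 13; these approach x as k grows, and every other convergent or intermediate fraction in range is farther away.
Largest k: floor((13 - q_0)/q_1) = floor((13 - 1)/11) = 1.
That gives (1*23 + 2)/(1*11 + 1) = 25/12.
Compare the errors: |x - 23/11| = |48*11 - 23*23|/(23*11) = 1/253, and |x - 25/12| = |48*12 - 25*23|/(23*12) = 1/276.
Cross-multiplying, 1*253 = 253 < 276 = 1*276, so 1/276 is smaller: the intermediate fraction 25/12 is closer to x than 23/11.

25/12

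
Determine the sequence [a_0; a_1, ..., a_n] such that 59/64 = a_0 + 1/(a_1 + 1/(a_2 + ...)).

[0; 1, 11, 1, 4]

Run the Euclidean algorithm on 59 and 64; the successive quotients are the partial quotients a_0, a_1, ... (each step inverts the fractional part left over by the previous one):
  59 = 0*64 + 59, so a_0 = 0.
  64 = 1*59 + 5, so a_1 = 1.
  59 = 11*5 + 4, so a_2 = 11.
  5 = 1*4 + 1, so a_3 = 1.
  4 = 4*1 + 0, so a_4 = 4.
The remainder reaches 0 after 5 divisions, so the expansion has 5 partial quotients, read off in order.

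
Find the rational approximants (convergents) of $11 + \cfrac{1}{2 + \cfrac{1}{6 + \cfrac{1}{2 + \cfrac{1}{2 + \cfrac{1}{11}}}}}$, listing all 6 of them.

Using the convergent recurrence p_i = a_i*p_{i-1} + p_{i-2}, q_i = a_i*q_{i-1} + q_{i-2} with p_{-2}=0, p_{-1}=1, q_{-2}=1, q_{-1}=0:
  i=0: a_0=11, p_0 = 11*1 + 0 = 11, q_0 = 11*0 + 1 = 1.
  i=1: a_1=2, p_1 = 2*11 + 1 = 23, q_1 = 2*1 + 0 = 2.
  i=2: a_2=6, p_2 = 6*23 + 11 = 149, q_2 = 6*2 + 1 = 13.
  i=3: a_3=2, p_3 = 2*149 + 23 = 321, q_3 = 2*13 + 2 = 28.
  i=4: a_4=2, p_4 = 2*321 + 149 = 791, q_4 = 2*28 + 13 = 69.
  i=5: a_5=11, p_5 = 11*791 + 321 = 9022, q_5 = 11*69 + 28 = 787.

11/1, 23/2, 149/13, 321/28, 791/69, 9022/787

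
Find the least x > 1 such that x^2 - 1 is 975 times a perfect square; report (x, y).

First expand sqrt(975) as a continued fraction. With x_i = (sqrt(975) + m_i)/d_i and (m_0, d_0) = (0, 1): a_0 = floor(sqrt(975)) = 31, since 31^2 = 961 <= 975 < 1024 = 32^2.
Iterate m_{i+1} = d_i*a_i - m_i, d_{i+1} = (975 - m_{i+1}^2)/d_i, a_{i+1} = floor((a_0 + m_{i+1})/d_{i+1}):
  m_1 = 1*31 - 0 = 31, d_1 = (975 - 31^2)/1 = 14/1 = 14, a_1 = floor((31 + 31)/14) = 4.
  m_2 = 14*4 - 31 = 25, d_2 = (975 - 25^2)/14 = 350/14 = 25, a_2 = floor((31 + 25)/25) = 2.
  m_3 = 25*2 - 25 = 25, d_3 = (975 - 25^2)/25 = 350/25 = 14, a_3 = floor((31 + 25)/14) = 4.
  m_4 = 14*4 - 25 = 31, d_4 = (975 - 31^2)/14 = 14/14 = 1, a_4 = floor((31 + 31)/1) = 62.
  m_5 = 1*62 - 31 = 31, d_5 = (975 - 31^2)/1 = 14/1 = 14: (m_5, d_5) = (m_1, d_1) = (31, 14), so from here the quotients repeat a_1, ..., a_4; the period length is 4.
So sqrt(975) = [31; (4, 2, 4, 62)] with period length k = 4.
k is even, so the fundamental solution of x^2 - 975y^2 = 1 is (p_{k-1}, q_{k-1}) = (p_3, q_3); compute convergents through index 3.
Convergents (p_i = a_i*p_{i-1} + p_{i-2}, q_i = a_i*q_{i-1} + q_{i-2} with p_{-2}=0, p_{-1}=1, q_{-2}=1, q_{-1}=0):
  i=0: a_0=31, p_0 = 31*1 + 0 = 31, q_0 = 31*0 + 1 = 1.
  i=1: a_1=4, p_1 = 4*31 + 1 = 125, q_1 = 4*1 + 0 = 4.
  i=2: a_2=2, p_2 = 2*125 + 31 = 281, q_2 = 2*4 + 1 = 9.
  i=3: a_3=4, p_3 = 4*281 + 125 = 1249, q_3 = 4*9 + 4 = 40.
Check: 1249^2 - 975*40^2 = 1560001 - 1560000 = 1, so (x, y) = (1249, 40) solves the equation, and by the theorem it is the least positive solution.

(x, y) = (1249, 40)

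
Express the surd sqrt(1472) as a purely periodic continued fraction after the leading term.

Write x_i = (sqrt(1472) + m_i)/d_i with (m_0, d_0) = (0, 1). a_0 = floor(sqrt(1472)) = 38, since 38^2 = 1444 <= 1472 < 1521 = 39^2.
Iterate m_{i+1} = d_i*a_i - m_i, d_{i+1} = (1472 - m_{i+1}^2)/d_i, a_{i+1} = floor((a_0 + m_{i+1})/d_{i+1}):
  m_1 = 1*38 - 0 = 38, d_1 = (1472 - 38^2)/1 = 28/1 = 28, a_1 = floor((38 + 38)/28) = 2.
  m_2 = 28*2 - 38 = 18, d_2 = (1472 - 18^2)/28 = 1148/28 = 41, a_2 = floor((38 + 18)/41) = 1.
  m_3 = 41*1 - 18 = 23, d_3 = (1472 - 23^2)/41 = 943/41 = 23, a_3 = floor((38 + 23)/23) = 2.
  m_4 = 23*2 - 23 = 23, d_4 = (1472 - 23^2)/23 = 943/23 = 41, a_4 = floor((38 + 23)/41) = 1.
  m_5 = 41*1 - 23 = 18, d_5 = (1472 - 18^2)/41 = 1148/41 = 28, a_5 = floor((38 + 18)/28) = 2.
  m_6 = 28*2 - 18 = 38, d_6 = (1472 - 38^2)/28 = 28/28 = 1, a_6 = floor((38 + 38)/1) = 76.
  m_7 = 1*76 - 38 = 38, d_7 = (1472 - 38^2)/1 = 28/1 = 28: (m_7, d_7) = (m_1, d_1) = (38, 28), so from here the quotients repeat a_1, ..., a_6; the period length is 6.
Hence the expansion of sqrt(1472) is a_0 = 38 followed by the repeating block 2, 1, 2, 1, 2, 76 (period 6).

[38; (2, 1, 2, 1, 2, 76)]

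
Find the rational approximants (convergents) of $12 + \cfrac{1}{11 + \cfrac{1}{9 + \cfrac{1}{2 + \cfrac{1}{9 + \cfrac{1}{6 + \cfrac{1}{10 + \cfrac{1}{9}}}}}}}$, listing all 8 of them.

12/1, 133/11, 1209/100, 2551/211, 24168/1999, 147559/12205, 1499758/124049, 13645381/1128646

Using the convergent recurrence p_i = a_i*p_{i-1} + p_{i-2}, q_i = a_i*q_{i-1} + q_{i-2} with p_{-2}=0, p_{-1}=1, q_{-2}=1, q_{-1}=0:
  i=0: a_0=12, p_0 = 12*1 + 0 = 12, q_0 = 12*0 + 1 = 1.
  i=1: a_1=11, p_1 = 11*12 + 1 = 133, q_1 = 11*1 + 0 = 11.
  i=2: a_2=9, p_2 = 9*133 + 12 = 1209, q_2 = 9*11 + 1 = 100.
  i=3: a_3=2, p_3 = 2*1209 + 133 = 2551, q_3 = 2*100 + 11 = 211.
  i=4: a_4=9, p_4 = 9*2551 + 1209 = 24168, q_4 = 9*211 + 100 = 1999.
  i=5: a_5=6, p_5 = 6*24168 + 2551 = 147559, q_5 = 6*1999 + 211 = 12205.
  i=6: a_6=10, p_6 = 10*147559 + 24168 = 1499758, q_6 = 10*12205 + 1999 = 124049.
  i=7: a_7=9, p_7 = 9*1499758 + 147559 = 13645381, q_7 = 9*124049 + 12205 = 1128646.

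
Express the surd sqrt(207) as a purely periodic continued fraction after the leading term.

Write x_i = (sqrt(207) + m_i)/d_i with (m_0, d_0) = (0, 1). a_0 = floor(sqrt(207)) = 14, since 14^2 = 196 <= 207 < 225 = 15^2.
Iterate m_{i+1} = d_i*a_i - m_i, d_{i+1} = (207 - m_{i+1}^2)/d_i, a_{i+1} = floor((a_0 + m_{i+1})/d_{i+1}):
  m_1 = 1*14 - 0 = 14, d_1 = (207 - 14^2)/1 = 11/1 = 11, a_1 = floor((14 + 14)/11) = 2.
  m_2 = 11*2 - 14 = 8, d_2 = (207 - 8^2)/11 = 143/11 = 13, a_2 = floor((14 + 8)/13) = 1.
  m_3 = 13*1 - 8 = 5, d_3 = (207 - 5^2)/13 = 182/13 = 14, a_3 = floor((14 + 5)/14) = 1.
  m_4 = 14*1 - 5 = 9, d_4 = (207 - 9^2)/14 = 126/14 = 9, a_4 = floor((14 + 9)/9) = 2.
  m_5 = 9*2 - 9 = 9, d_5 = (207 - 9^2)/9 = 126/9 = 14, a_5 = floor((14 + 9)/14) = 1.
  m_6 = 14*1 - 9 = 5, d_6 = (207 - 5^2)/14 = 182/14 = 13, a_6 = floor((14 + 5)/13) = 1.
  m_7 = 13*1 - 5 = 8, d_7 = (207 - 8^2)/13 = 143/13 = 11, a_7 = floor((14 + 8)/11) = 2.
  m_8 = 11*2 - 8 = 14, d_8 = (207 - 14^2)/11 = 11/11 = 1, a_8 = floor((14 + 14)/1) = 28.
  m_9 = 1*28 - 14 = 14, d_9 = (207 - 14^2)/1 = 11/1 = 11: (m_9, d_9) = (m_1, d_1) = (14, 11), so from here the quotients repeat a_1, ..., a_8; the period length is 8.
Hence the expansion of sqrt(207) is a_0 = 14 followed by the repeating block 2, 1, 1, 2, 1, 1, 2, 28 (period 8).

[14; (2, 1, 1, 2, 1, 1, 2, 28)]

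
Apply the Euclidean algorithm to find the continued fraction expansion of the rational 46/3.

[15; 3]

Run the Euclidean algorithm on 46 and 3; the successive quotients are the partial quotients a_0, a_1, ... (each step inverts the fractional part left over by the previous one):
  46 = 15*3 + 1, so a_0 = 15.
  3 = 3*1 + 0, so a_1 = 3.
The remainder reaches 0 after 2 divisions, so the expansion has 2 partial quotients, read off in order.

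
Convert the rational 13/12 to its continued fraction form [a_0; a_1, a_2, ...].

Run the Euclidean algorithm on 13 and 12; the successive quotients are the partial quotients a_0, a_1, ... (each step inverts the fractional part left over by the previous one):
  13 = 1*12 + 1, so a_0 = 1.
  12 = 12*1 + 0, so a_1 = 12.
The remainder reaches 0 after 2 divisions, so the expansion has 2 partial quotients, read off in order.

[1; 12]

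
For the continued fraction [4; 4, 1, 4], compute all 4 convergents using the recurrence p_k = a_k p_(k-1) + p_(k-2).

Using the convergent recurrence p_i = a_i*p_{i-1} + p_{i-2}, q_i = a_i*q_{i-1} + q_{i-2} with p_{-2}=0, p_{-1}=1, q_{-2}=1, q_{-1}=0:
  i=0: a_0=4, p_0 = 4*1 + 0 = 4, q_0 = 4*0 + 1 = 1.
  i=1: a_1=4, p_1 = 4*4 + 1 = 17, q_1 = 4*1 + 0 = 4.
  i=2: a_2=1, p_2 = 1*17 + 4 = 21, q_2 = 1*4 + 1 = 5.
  i=3: a_3=4, p_3 = 4*21 + 17 = 101, q_3 = 4*5 + 4 = 24.

4/1, 17/4, 21/5, 101/24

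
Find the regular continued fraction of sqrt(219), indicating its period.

[14; (1, 3, 1, 28)]

Write x_i = (sqrt(219) + m_i)/d_i with (m_0, d_0) = (0, 1). a_0 = floor(sqrt(219)) = 14, since 14^2 = 196 <= 219 < 225 = 15^2.
Iterate m_{i+1} = d_i*a_i - m_i, d_{i+1} = (219 - m_{i+1}^2)/d_i, a_{i+1} = floor((a_0 + m_{i+1})/d_{i+1}):
  m_1 = 1*14 - 0 = 14, d_1 = (219 - 14^2)/1 = 23/1 = 23, a_1 = floor((14 + 14)/23) = 1.
  m_2 = 23*1 - 14 = 9, d_2 = (219 - 9^2)/23 = 138/23 = 6, a_2 = floor((14 + 9)/6) = 3.
  m_3 = 6*3 - 9 = 9, d_3 = (219 - 9^2)/6 = 138/6 = 23, a_3 = floor((14 + 9)/23) = 1.
  m_4 = 23*1 - 9 = 14, d_4 = (219 - 14^2)/23 = 23/23 = 1, a_4 = floor((14 + 14)/1) = 28.
  m_5 = 1*28 - 14 = 14, d_5 = (219 - 14^2)/1 = 23/1 = 23: (m_5, d_5) = (m_1, d_1) = (14, 23), so from here the quotients repeat a_1, ..., a_4; the period length is 4.
Hence the expansion of sqrt(219) is a_0 = 14 followed by the repeating block 1, 3, 1, 28 (period 4).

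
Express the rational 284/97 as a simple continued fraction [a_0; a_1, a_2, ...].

Run the Euclidean algorithm on 284 and 97; the successive quotients are the partial quotients a_0, a_1, ... (each step inverts the fractional part left over by the previous one):
  284 = 2*97 + 90, so a_0 = 2.
  97 = 1*90 + 7, so a_1 = 1.
  90 = 12*7 + 6, so a_2 = 12.
  7 = 1*6 + 1, so a_3 = 1.
  6 = 6*1 + 0, so a_4 = 6.
The remainder reaches 0 after 5 divisions, so the expansion has 5 partial quotients, read off in order.

[2; 1, 12, 1, 6]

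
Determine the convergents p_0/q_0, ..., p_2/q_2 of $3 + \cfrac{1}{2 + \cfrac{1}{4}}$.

3/1, 7/2, 31/9

Using the convergent recurrence p_i = a_i*p_{i-1} + p_{i-2}, q_i = a_i*q_{i-1} + q_{i-2} with p_{-2}=0, p_{-1}=1, q_{-2}=1, q_{-1}=0:
  i=0: a_0=3, p_0 = 3*1 + 0 = 3, q_0 = 3*0 + 1 = 1.
  i=1: a_1=2, p_1 = 2*3 + 1 = 7, q_1 = 2*1 + 0 = 2.
  i=2: a_2=4, p_2 = 4*7 + 3 = 31, q_2 = 4*2 + 1 = 9.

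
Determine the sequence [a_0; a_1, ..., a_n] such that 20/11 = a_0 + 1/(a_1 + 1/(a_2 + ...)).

Run the Euclidean algorithm on 20 and 11; the successive quotients are the partial quotients a_0, a_1, ... (each step inverts the fractional part left over by the previous one):
  20 = 1*11 + 9, so a_0 = 1.
  11 = 1*9 + 2, so a_1 = 1.
  9 = 4*2 + 1, so a_2 = 4.
  2 = 2*1 + 0, so a_3 = 2.
The remainder reaches 0 after 4 divisions, so the expansion has 4 partial quotients, read off in order.

[1; 1, 4, 2]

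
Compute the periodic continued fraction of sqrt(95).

Write x_i = (sqrt(95) + m_i)/d_i with (m_0, d_0) = (0, 1). a_0 = floor(sqrt(95)) = 9, since 9^2 = 81 <= 95 < 100 = 10^2.
Iterate m_{i+1} = d_i*a_i - m_i, d_{i+1} = (95 - m_{i+1}^2)/d_i, a_{i+1} = floor((a_0 + m_{i+1})/d_{i+1}):
  m_1 = 1*9 - 0 = 9, d_1 = (95 - 9^2)/1 = 14/1 = 14, a_1 = floor((9 + 9)/14) = 1.
  m_2 = 14*1 - 9 = 5, d_2 = (95 - 5^2)/14 = 70/14 = 5, a_2 = floor((9 + 5)/5) = 2.
  m_3 = 5*2 - 5 = 5, d_3 = (95 - 5^2)/5 = 70/5 = 14, a_3 = floor((9 + 5)/14) = 1.
  m_4 = 14*1 - 5 = 9, d_4 = (95 - 9^2)/14 = 14/14 = 1, a_4 = floor((9 + 9)/1) = 18.
  m_5 = 1*18 - 9 = 9, d_5 = (95 - 9^2)/1 = 14/1 = 14: (m_5, d_5) = (m_1, d_1) = (9, 14), so from here the quotients repeat a_1, ..., a_4; the period length is 4.
Hence the expansion of sqrt(95) is a_0 = 9 followed by the repeating block 1, 2, 1, 18 (period 4).

[9; (1, 2, 1, 18)]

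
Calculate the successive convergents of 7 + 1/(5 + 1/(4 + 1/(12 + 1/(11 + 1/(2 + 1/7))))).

7/1, 36/5, 151/21, 1848/257, 20479/2848, 42806/5953, 320121/44519

Using the convergent recurrence p_i = a_i*p_{i-1} + p_{i-2}, q_i = a_i*q_{i-1} + q_{i-2} with p_{-2}=0, p_{-1}=1, q_{-2}=1, q_{-1}=0:
  i=0: a_0=7, p_0 = 7*1 + 0 = 7, q_0 = 7*0 + 1 = 1.
  i=1: a_1=5, p_1 = 5*7 + 1 = 36, q_1 = 5*1 + 0 = 5.
  i=2: a_2=4, p_2 = 4*36 + 7 = 151, q_2 = 4*5 + 1 = 21.
  i=3: a_3=12, p_3 = 12*151 + 36 = 1848, q_3 = 12*21 + 5 = 257.
  i=4: a_4=11, p_4 = 11*1848 + 151 = 20479, q_4 = 11*257 + 21 = 2848.
  i=5: a_5=2, p_5 = 2*20479 + 1848 = 42806, q_5 = 2*2848 + 257 = 5953.
  i=6: a_6=7, p_6 = 7*42806 + 20479 = 320121, q_6 = 7*5953 + 2848 = 44519.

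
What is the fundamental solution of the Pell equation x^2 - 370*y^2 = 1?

First expand sqrt(370) as a continued fraction. With x_i = (sqrt(370) + m_i)/d_i and (m_0, d_0) = (0, 1): a_0 = floor(sqrt(370)) = 19, since 19^2 = 361 <= 370 < 400 = 20^2.
Iterate m_{i+1} = d_i*a_i - m_i, d_{i+1} = (370 - m_{i+1}^2)/d_i, a_{i+1} = floor((a_0 + m_{i+1})/d_{i+1}):
  m_1 = 1*19 - 0 = 19, d_1 = (370 - 19^2)/1 = 9/1 = 9, a_1 = floor((19 + 19)/9) = 4.
  m_2 = 9*4 - 19 = 17, d_2 = (370 - 17^2)/9 = 81/9 = 9, a_2 = floor((19 + 17)/9) = 4.
  m_3 = 9*4 - 17 = 19, d_3 = (370 - 19^2)/9 = 9/9 = 1, a_3 = floor((19 + 19)/1) = 38.
  m_4 = 1*38 - 19 = 19, d_4 = (370 - 19^2)/1 = 9/1 = 9: (m_4, d_4) = (m_1, d_1) = (19, 9), so from here the quotients repeat a_1, ..., a_3; the period length is 3.
So sqrt(370) = [19; (4, 4, 38)] with period length k = 3.
k is odd, so (p_{k-1}, q_{k-1}) only solves x^2 - 370y^2 = -1 and the fundamental solution of x^2 - 370y^2 = 1 is (p_{2k-1}, q_{2k-1}) = (p_5, q_5); compute convergents through index 5, running through the period twice.
Convergents (p_i = a_i*p_{i-1} + p_{i-2}, q_i = a_i*q_{i-1} + q_{i-2} with p_{-2}=0, p_{-1}=1, q_{-2}=1, q_{-1}=0):
  i=0: a_0=19, p_0 = 19*1 + 0 = 19, q_0 = 19*0 + 1 = 1.
  i=1: a_1=4, p_1 = 4*19 + 1 = 77, q_1 = 4*1 + 0 = 4.
  i=2: a_2=4, p_2 = 4*77 + 19 = 327, q_2 = 4*4 + 1 = 17.
  i=3: a_3=38, p_3 = 38*327 + 77 = 12503, q_3 = 38*17 + 4 = 650.
  i=4: a_4=4, p_4 = 4*12503 + 327 = 50339, q_4 = 4*650 + 17 = 2617.
  i=5: a_5=4, p_5 = 4*50339 + 12503 = 213859, q_5 = 4*2617 + 650 = 11118.
Indeed p_2^2 - 370*q_2^2 = 106929 - 106930 = -1, not +1.
Check: 213859^2 - 370*11118^2 = 45735671881 - 45735671880 = 1, so (x, y) = (213859, 11118) solves the equation, and by the theorem it is the least positive solution.

(x, y) = (213859, 11118)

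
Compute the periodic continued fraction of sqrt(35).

[5; (1, 10)]

Write x_i = (sqrt(35) + m_i)/d_i with (m_0, d_0) = (0, 1). a_0 = floor(sqrt(35)) = 5, since 5^2 = 25 <= 35 < 36 = 6^2.
Iterate m_{i+1} = d_i*a_i - m_i, d_{i+1} = (35 - m_{i+1}^2)/d_i, a_{i+1} = floor((a_0 + m_{i+1})/d_{i+1}):
  m_1 = 1*5 - 0 = 5, d_1 = (35 - 5^2)/1 = 10/1 = 10, a_1 = floor((5 + 5)/10) = 1.
  m_2 = 10*1 - 5 = 5, d_2 = (35 - 5^2)/10 = 10/10 = 1, a_2 = floor((5 + 5)/1) = 10.
  m_3 = 1*10 - 5 = 5, d_3 = (35 - 5^2)/1 = 10/1 = 10: (m_3, d_3) = (m_1, d_1) = (5, 10), so from here the quotients repeat a_1, a_2; the period length is 2.
Hence the expansion of sqrt(35) is a_0 = 5 followed by the repeating block 1, 10 (period 2).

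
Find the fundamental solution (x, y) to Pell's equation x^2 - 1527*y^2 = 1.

First expand sqrt(1527) as a continued fraction. With x_i = (sqrt(1527) + m_i)/d_i and (m_0, d_0) = (0, 1): a_0 = floor(sqrt(1527)) = 39, since 39^2 = 1521 <= 1527 < 1600 = 40^2.
Iterate m_{i+1} = d_i*a_i - m_i, d_{i+1} = (1527 - m_{i+1}^2)/d_i, a_{i+1} = floor((a_0 + m_{i+1})/d_{i+1}):
  m_1 = 1*39 - 0 = 39, d_1 = (1527 - 39^2)/1 = 6/1 = 6, a_1 = floor((39 + 39)/6) = 13.
  m_2 = 6*13 - 39 = 39, d_2 = (1527 - 39^2)/6 = 6/6 = 1, a_2 = floor((39 + 39)/1) = 78.
  m_3 = 1*78 - 39 = 39, d_3 = (1527 - 39^2)/1 = 6/1 = 6: (m_3, d_3) = (m_1, d_1) = (39, 6), so from here the quotients repeat a_1, a_2; the period length is 2.
So sqrt(1527) = [39; (13, 78)] with period length k = 2.
k is even, so the fundamental solution of x^2 - 1527y^2 = 1 is (p_{k-1}, q_{k-1}) = (p_1, q_1); compute convergents through index 1.
Convergents (p_i = a_i*p_{i-1} + p_{i-2}, q_i = a_i*q_{i-1} + q_{i-2} with p_{-2}=0, p_{-1}=1, q_{-2}=1, q_{-1}=0):
  i=0: a_0=39, p_0 = 39*1 + 0 = 39, q_0 = 39*0 + 1 = 1.
  i=1: a_1=13, p_1 = 13*39 + 1 = 508, q_1 = 13*1 + 0 = 13.
Check: 508^2 - 1527*13^2 = 258064 - 258063 = 1, so (x, y) = (508, 13) solves the equation, and by the theorem it is the least positive solution.

(x, y) = (508, 13)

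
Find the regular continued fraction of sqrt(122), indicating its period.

[11; (22)]

Write x_i = (sqrt(122) + m_i)/d_i with (m_0, d_0) = (0, 1). a_0 = floor(sqrt(122)) = 11, since 11^2 = 121 <= 122 < 144 = 12^2.
Iterate m_{i+1} = d_i*a_i - m_i, d_{i+1} = (122 - m_{i+1}^2)/d_i, a_{i+1} = floor((a_0 + m_{i+1})/d_{i+1}):
  m_1 = 1*11 - 0 = 11, d_1 = (122 - 11^2)/1 = 1/1 = 1, a_1 = floor((11 + 11)/1) = 22.
  m_2 = 1*22 - 11 = 11, d_2 = (122 - 11^2)/1 = 1/1 = 1: (m_2, d_2) = (m_1, d_1) = (11, 1), so from here the quotient a_1 repeats; the period length is 1.
Hence the expansion of sqrt(122) is a_0 = 11 followed by the repeating block 22 (period 1).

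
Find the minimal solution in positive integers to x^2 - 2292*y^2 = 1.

(x, y) = (383, 8)

First expand sqrt(2292) as a continued fraction. With x_i = (sqrt(2292) + m_i)/d_i and (m_0, d_0) = (0, 1): a_0 = floor(sqrt(2292)) = 47, since 47^2 = 2209 <= 2292 < 2304 = 48^2.
Iterate m_{i+1} = d_i*a_i - m_i, d_{i+1} = (2292 - m_{i+1}^2)/d_i, a_{i+1} = floor((a_0 + m_{i+1})/d_{i+1}):
  m_1 = 1*47 - 0 = 47, d_1 = (2292 - 47^2)/1 = 83/1 = 83, a_1 = floor((47 + 47)/83) = 1.
  m_2 = 83*1 - 47 = 36, d_2 = (2292 - 36^2)/83 = 996/83 = 12, a_2 = floor((47 + 36)/12) = 6.
  m_3 = 12*6 - 36 = 36, d_3 = (2292 - 36^2)/12 = 996/12 = 83, a_3 = floor((47 + 36)/83) = 1.
  m_4 = 83*1 - 36 = 47, d_4 = (2292 - 47^2)/83 = 83/83 = 1, a_4 = floor((47 + 47)/1) = 94.
  m_5 = 1*94 - 47 = 47, d_5 = (2292 - 47^2)/1 = 83/1 = 83: (m_5, d_5) = (m_1, d_1) = (47, 83), so from here the quotients repeat a_1, ..., a_4; the period length is 4.
So sqrt(2292) = [47; (1, 6, 1, 94)] with period length k = 4.
k is even, so the fundamental solution of x^2 - 2292y^2 = 1 is (p_{k-1}, q_{k-1}) = (p_3, q_3); compute convergents through index 3.
Convergents (p_i = a_i*p_{i-1} + p_{i-2}, q_i = a_i*q_{i-1} + q_{i-2} with p_{-2}=0, p_{-1}=1, q_{-2}=1, q_{-1}=0):
  i=0: a_0=47, p_0 = 47*1 + 0 = 47, q_0 = 47*0 + 1 = 1.
  i=1: a_1=1, p_1 = 1*47 + 1 = 48, q_1 = 1*1 + 0 = 1.
  i=2: a_2=6, p_2 = 6*48 + 47 = 335, q_2 = 6*1 + 1 = 7.
  i=3: a_3=1, p_3 = 1*335 + 48 = 383, q_3 = 1*7 + 1 = 8.
Check: 383^2 - 2292*8^2 = 146689 - 146688 = 1, so (x, y) = (383, 8) solves the equation, and by the theorem it is the least positive solution.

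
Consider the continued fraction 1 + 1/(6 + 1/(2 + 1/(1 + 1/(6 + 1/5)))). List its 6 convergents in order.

Using the convergent recurrence p_i = a_i*p_{i-1} + p_{i-2}, q_i = a_i*q_{i-1} + q_{i-2} with p_{-2}=0, p_{-1}=1, q_{-2}=1, q_{-1}=0:
  i=0: a_0=1, p_0 = 1*1 + 0 = 1, q_0 = 1*0 + 1 = 1.
  i=1: a_1=6, p_1 = 6*1 + 1 = 7, q_1 = 6*1 + 0 = 6.
  i=2: a_2=2, p_2 = 2*7 + 1 = 15, q_2 = 2*6 + 1 = 13.
  i=3: a_3=1, p_3 = 1*15 + 7 = 22, q_3 = 1*13 + 6 = 19.
  i=4: a_4=6, p_4 = 6*22 + 15 = 147, q_4 = 6*19 + 13 = 127.
  i=5: a_5=5, p_5 = 5*147 + 22 = 757, q_5 = 5*127 + 19 = 654.

1/1, 7/6, 15/13, 22/19, 147/127, 757/654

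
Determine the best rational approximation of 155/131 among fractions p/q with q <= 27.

Expand x = 155/131 as a continued fraction with the Euclidean algorithm:
  155 = 1*131 + 24, so a_0 = 1.
  131 = 5*24 + 11, so a_1 = 5.
  24 = 2*11 + 2, so a_2 = 2.
  11 = 5*2 + 1, so a_3 = 5.
  2 = 2*1 + 0, so a_4 = 2.
so x = [1; 5, 2, 5, 2].
Convergents (p_i = a_i*p_{i-1} + p_{i-2}, q_i = a_i*q_{i-1} + q_{i-2} with p_{-2}=0, p_{-1}=1, q_{-2}=1, q_{-1}=0), until the denominator exceeds 27:
  i=0: a_0=1, p_0 = 1*1 + 0 = 1, q_0 = 1*0 + 1 = 1.
  i=1: a_1=5, p_1 = 5*1 + 1 = 6, q_1 = 5*1 + 0 = 5.
  i=2: a_2=2, p_2 = 2*6 + 1 = 13, q_2 = 2*5 + 1 = 11.
  i=3: a_3=5, p_3 = 5*13 + 6 = 71, q_3 = 5*11 + 5 = 60.
q_3 = 60 > 27, so the last convergent with denominator <= 27 is p_2/q_2 = 13/11.
The closest fraction with denominator <= 27 is either p_2/q_2 or the intermediate fraction (k*p_2 + p_1)/(k*q_2 + q_1) with the largest k >= 1 whose denominator stays <= 27; these approach x as k grows, and every other convergent or intermediate fraction in range is farther away.
Largest k: floor((27 - q_1)/q_2) = floor((27 - 5)/11) = 2.
That gives (2*13 + 6)/(2*11 + 5) = 32/27.
Compare the errors: |x - 13/11| = |155*11 - 13*131|/(131*11) = 2/1441, and |x - 32/27| = |155*27 - 32*131|/(131*27) = 7/3537.
Cross-multiplying, 2*3537 = 7074 < 10087 = 7*1441, so 2/1441 is smaller: the convergent 13/11 is closer to x than 32/27.

13/11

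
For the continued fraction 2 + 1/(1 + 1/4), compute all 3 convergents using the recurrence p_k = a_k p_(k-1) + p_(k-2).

Using the convergent recurrence p_i = a_i*p_{i-1} + p_{i-2}, q_i = a_i*q_{i-1} + q_{i-2} with p_{-2}=0, p_{-1}=1, q_{-2}=1, q_{-1}=0:
  i=0: a_0=2, p_0 = 2*1 + 0 = 2, q_0 = 2*0 + 1 = 1.
  i=1: a_1=1, p_1 = 1*2 + 1 = 3, q_1 = 1*1 + 0 = 1.
  i=2: a_2=4, p_2 = 4*3 + 2 = 14, q_2 = 4*1 + 1 = 5.

2/1, 3/1, 14/5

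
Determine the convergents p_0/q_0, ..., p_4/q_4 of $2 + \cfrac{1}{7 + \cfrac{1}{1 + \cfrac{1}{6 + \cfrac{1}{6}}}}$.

2/1, 15/7, 17/8, 117/55, 719/338

Using the convergent recurrence p_i = a_i*p_{i-1} + p_{i-2}, q_i = a_i*q_{i-1} + q_{i-2} with p_{-2}=0, p_{-1}=1, q_{-2}=1, q_{-1}=0:
  i=0: a_0=2, p_0 = 2*1 + 0 = 2, q_0 = 2*0 + 1 = 1.
  i=1: a_1=7, p_1 = 7*2 + 1 = 15, q_1 = 7*1 + 0 = 7.
  i=2: a_2=1, p_2 = 1*15 + 2 = 17, q_2 = 1*7 + 1 = 8.
  i=3: a_3=6, p_3 = 6*17 + 15 = 117, q_3 = 6*8 + 7 = 55.
  i=4: a_4=6, p_4 = 6*117 + 17 = 719, q_4 = 6*55 + 8 = 338.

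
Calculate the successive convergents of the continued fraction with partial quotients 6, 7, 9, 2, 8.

Using the convergent recurrence p_i = a_i*p_{i-1} + p_{i-2}, q_i = a_i*q_{i-1} + q_{i-2} with p_{-2}=0, p_{-1}=1, q_{-2}=1, q_{-1}=0:
  i=0: a_0=6, p_0 = 6*1 + 0 = 6, q_0 = 6*0 + 1 = 1.
  i=1: a_1=7, p_1 = 7*6 + 1 = 43, q_1 = 7*1 + 0 = 7.
  i=2: a_2=9, p_2 = 9*43 + 6 = 393, q_2 = 9*7 + 1 = 64.
  i=3: a_3=2, p_3 = 2*393 + 43 = 829, q_3 = 2*64 + 7 = 135.
  i=4: a_4=8, p_4 = 8*829 + 393 = 7025, q_4 = 8*135 + 64 = 1144.

6/1, 43/7, 393/64, 829/135, 7025/1144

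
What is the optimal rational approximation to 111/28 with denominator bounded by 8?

4/1

Expand x = 111/28 as a continued fraction with the Euclidean algorithm:
  111 = 3*28 + 27, so a_0 = 3.
  28 = 1*27 + 1, so a_1 = 1.
  27 = 27*1 + 0, so a_2 = 27.
so x = [3; 1, 27].
Convergents (p_i = a_i*p_{i-1} + p_{i-2}, q_i = a_i*q_{i-1} + q_{i-2} with p_{-2}=0, p_{-1}=1, q_{-2}=1, q_{-1}=0), until the denominator exceeds 8:
  i=0: a_0=3, p_0 = 3*1 + 0 = 3, q_0 = 3*0 + 1 = 1.
  i=1: a_1=1, p_1 = 1*3 + 1 = 4, q_1 = 1*1 + 0 = 1.
  i=2: a_2=27, p_2 = 27*4 + 3 = 111, q_2 = 27*1 + 1 = 28.
q_2 = 28 > 8, so the last convergent with denominator <= 8 is p_1/q_1 = 4/1.
The closest fraction with denominator <= 8 is either p_1/q_1 or the intermediate fraction (k*p_1 + p_0)/(k*q_1 + q_0) with the largest k >= 1 whose denominator stays <= 8; these approach x as k grows, and every other convergent or intermediate fraction in range is farther away.
Largest k: floor((8 - q_0)/q_1) = floor((8 - 1)/1) = 7.
That gives (7*4 + 3)/(7*1 + 1) = 31/8.
Compare the errors: |x - 4/1| = |111*1 - 4*28|/(28*1) = 1/28, and |x - 31/8| = |111*8 - 31*28|/(28*8) = 20/224.
Cross-multiplying, 1*224 = 224 < 560 = 20*28, so 1/28 is smaller: the convergent 4/1 is closer to x than 31/8.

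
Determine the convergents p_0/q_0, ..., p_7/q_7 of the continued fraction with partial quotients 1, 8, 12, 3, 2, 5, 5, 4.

Using the convergent recurrence p_i = a_i*p_{i-1} + p_{i-2}, q_i = a_i*q_{i-1} + q_{i-2} with p_{-2}=0, p_{-1}=1, q_{-2}=1, q_{-1}=0:
  i=0: a_0=1, p_0 = 1*1 + 0 = 1, q_0 = 1*0 + 1 = 1.
  i=1: a_1=8, p_1 = 8*1 + 1 = 9, q_1 = 8*1 + 0 = 8.
  i=2: a_2=12, p_2 = 12*9 + 1 = 109, q_2 = 12*8 + 1 = 97.
  i=3: a_3=3, p_3 = 3*109 + 9 = 336, q_3 = 3*97 + 8 = 299.
  i=4: a_4=2, p_4 = 2*336 + 109 = 781, q_4 = 2*299 + 97 = 695.
  i=5: a_5=5, p_5 = 5*781 + 336 = 4241, q_5 = 5*695 + 299 = 3774.
  i=6: a_6=5, p_6 = 5*4241 + 781 = 21986, q_6 = 5*3774 + 695 = 19565.
  i=7: a_7=4, p_7 = 4*21986 + 4241 = 92185, q_7 = 4*19565 + 3774 = 82034.

1/1, 9/8, 109/97, 336/299, 781/695, 4241/3774, 21986/19565, 92185/82034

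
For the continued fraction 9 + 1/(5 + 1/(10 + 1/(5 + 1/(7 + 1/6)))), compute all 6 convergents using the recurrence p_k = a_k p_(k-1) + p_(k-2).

Using the convergent recurrence p_i = a_i*p_{i-1} + p_{i-2}, q_i = a_i*q_{i-1} + q_{i-2} with p_{-2}=0, p_{-1}=1, q_{-2}=1, q_{-1}=0:
  i=0: a_0=9, p_0 = 9*1 + 0 = 9, q_0 = 9*0 + 1 = 1.
  i=1: a_1=5, p_1 = 5*9 + 1 = 46, q_1 = 5*1 + 0 = 5.
  i=2: a_2=10, p_2 = 10*46 + 9 = 469, q_2 = 10*5 + 1 = 51.
  i=3: a_3=5, p_3 = 5*469 + 46 = 2391, q_3 = 5*51 + 5 = 260.
  i=4: a_4=7, p_4 = 7*2391 + 469 = 17206, q_4 = 7*260 + 51 = 1871.
  i=5: a_5=6, p_5 = 6*17206 + 2391 = 105627, q_5 = 6*1871 + 260 = 11486.

9/1, 46/5, 469/51, 2391/260, 17206/1871, 105627/11486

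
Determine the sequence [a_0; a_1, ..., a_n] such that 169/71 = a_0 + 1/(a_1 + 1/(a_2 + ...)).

[2; 2, 1, 1, 1, 2, 3]

Run the Euclidean algorithm on 169 and 71; the successive quotients are the partial quotients a_0, a_1, ... (each step inverts the fractional part left over by the previous one):
  169 = 2*71 + 27, so a_0 = 2.
  71 = 2*27 + 17, so a_1 = 2.
  27 = 1*17 + 10, so a_2 = 1.
  17 = 1*10 + 7, so a_3 = 1.
  10 = 1*7 + 3, so a_4 = 1.
  7 = 2*3 + 1, so a_5 = 2.
  3 = 3*1 + 0, so a_6 = 3.
The remainder reaches 0 after 7 divisions, so the expansion has 7 partial quotients, read off in order.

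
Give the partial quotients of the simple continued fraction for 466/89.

Run the Euclidean algorithm on 466 and 89; the successive quotients are the partial quotients a_0, a_1, ... (each step inverts the fractional part left over by the previous one):
  466 = 5*89 + 21, so a_0 = 5.
  89 = 4*21 + 5, so a_1 = 4.
  21 = 4*5 + 1, so a_2 = 4.
  5 = 5*1 + 0, so a_3 = 5.
The remainder reaches 0 after 4 divisions, so the expansion has 4 partial quotients, read off in order.

[5; 4, 4, 5]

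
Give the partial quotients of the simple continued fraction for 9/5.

Run the Euclidean algorithm on 9 and 5; the successive quotients are the partial quotients a_0, a_1, ... (each step inverts the fractional part left over by the previous one):
  9 = 1*5 + 4, so a_0 = 1.
  5 = 1*4 + 1, so a_1 = 1.
  4 = 4*1 + 0, so a_2 = 4.
The remainder reaches 0 after 3 divisions, so the expansion has 3 partial quotients, read off in order.

[1; 1, 4]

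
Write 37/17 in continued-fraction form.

Run the Euclidean algorithm on 37 and 17; the successive quotients are the partial quotients a_0, a_1, ... (each step inverts the fractional part left over by the previous one):
  37 = 2*17 + 3, so a_0 = 2.
  17 = 5*3 + 2, so a_1 = 5.
  3 = 1*2 + 1, so a_2 = 1.
  2 = 2*1 + 0, so a_3 = 2.
The remainder reaches 0 after 4 divisions, so the expansion has 4 partial quotients, read off in order.

[2; 5, 1, 2]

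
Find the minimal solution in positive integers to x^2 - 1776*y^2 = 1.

First expand sqrt(1776) as a continued fraction. With x_i = (sqrt(1776) + m_i)/d_i and (m_0, d_0) = (0, 1): a_0 = floor(sqrt(1776)) = 42, since 42^2 = 1764 <= 1776 < 1849 = 43^2.
Iterate m_{i+1} = d_i*a_i - m_i, d_{i+1} = (1776 - m_{i+1}^2)/d_i, a_{i+1} = floor((a_0 + m_{i+1})/d_{i+1}):
  m_1 = 1*42 - 0 = 42, d_1 = (1776 - 42^2)/1 = 12/1 = 12, a_1 = floor((42 + 42)/12) = 7.
  m_2 = 12*7 - 42 = 42, d_2 = (1776 - 42^2)/12 = 12/12 = 1, a_2 = floor((42 + 42)/1) = 84.
  m_3 = 1*84 - 42 = 42, d_3 = (1776 - 42^2)/1 = 12/1 = 12: (m_3, d_3) = (m_1, d_1) = (42, 12), so from here the quotients repeat a_1, a_2; the period length is 2.
So sqrt(1776) = [42; (7, 84)] with period length k = 2.
k is even, so the fundamental solution of x^2 - 1776y^2 = 1 is (p_{k-1}, q_{k-1}) = (p_1, q_1); compute convergents through index 1.
Convergents (p_i = a_i*p_{i-1} + p_{i-2}, q_i = a_i*q_{i-1} + q_{i-2} with p_{-2}=0, p_{-1}=1, q_{-2}=1, q_{-1}=0):
  i=0: a_0=42, p_0 = 42*1 + 0 = 42, q_0 = 42*0 + 1 = 1.
  i=1: a_1=7, p_1 = 7*42 + 1 = 295, q_1 = 7*1 + 0 = 7.
Check: 295^2 - 1776*7^2 = 87025 - 87024 = 1, so (x, y) = (295, 7) solves the equation, and by the theorem it is the least positive solution.

(x, y) = (295, 7)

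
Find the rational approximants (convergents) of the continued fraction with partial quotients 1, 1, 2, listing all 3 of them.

1/1, 2/1, 5/3

Using the convergent recurrence p_i = a_i*p_{i-1} + p_{i-2}, q_i = a_i*q_{i-1} + q_{i-2} with p_{-2}=0, p_{-1}=1, q_{-2}=1, q_{-1}=0:
  i=0: a_0=1, p_0 = 1*1 + 0 = 1, q_0 = 1*0 + 1 = 1.
  i=1: a_1=1, p_1 = 1*1 + 1 = 2, q_1 = 1*1 + 0 = 1.
  i=2: a_2=2, p_2 = 2*2 + 1 = 5, q_2 = 2*1 + 1 = 3.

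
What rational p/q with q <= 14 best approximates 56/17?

Expand x = 56/17 as a continued fraction with the Euclidean algorithm:
  56 = 3*17 + 5, so a_0 = 3.
  17 = 3*5 + 2, so a_1 = 3.
  5 = 2*2 + 1, so a_2 = 2.
  2 = 2*1 + 0, so a_3 = 2.
so x = [3; 3, 2, 2].
Convergents (p_i = a_i*p_{i-1} + p_{i-2}, q_i = a_i*q_{i-1} + q_{i-2} with p_{-2}=0, p_{-1}=1, q_{-2}=1, q_{-1}=0), until the denominator exceeds 14:
  i=0: a_0=3, p_0 = 3*1 + 0 = 3, q_0 = 3*0 + 1 = 1.
  i=1: a_1=3, p_1 = 3*3 + 1 = 10, q_1 = 3*1 + 0 = 3.
  i=2: a_2=2, p_2 = 2*10 + 3 = 23, q_2 = 2*3 + 1 = 7.
  i=3: a_3=2, p_3 = 2*23 + 10 = 56, q_3 = 2*7 + 3 = 17.
q_3 = 17 > 14, so the last convergent with denominator <= 14 is p_2/q_2 = 23/7.
The closest fraction with denominator <= 14 is either p_2/q_2 or the intermediate fraction (k*p_2 + p_1)/(k*q_2 + q_1) with the largest k >= 1 whose denominator stays <= 14; these approach x as k grows, and every other convergent or intermediate fraction in range is farther away.
Largest k: floor((14 - q_1)/q_2) = floor((14 - 3)/7) = 1.
That gives (1*23 + 10)/(1*7 + 3) = 33/10.
Compare the errors: |x - 23/7| = |56*7 - 23*17|/(17*7) = 1/119, and |x - 33/10| = |56*10 - 33*17|/(17*10) = 1/170.
Cross-multiplying, 1*119 = 119 < 170 = 1*170, so 1/170 is smaller: the intermediate fraction 33/10 is closer to x than 23/7.

33/10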